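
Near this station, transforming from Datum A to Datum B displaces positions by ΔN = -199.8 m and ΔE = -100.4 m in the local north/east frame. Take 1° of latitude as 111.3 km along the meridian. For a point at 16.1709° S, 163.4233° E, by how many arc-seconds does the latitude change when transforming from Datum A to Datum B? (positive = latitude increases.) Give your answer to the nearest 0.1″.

Δφ = -6.5″

1° of latitude = 111.3 km, so Δφ = -199.8 / 111300 = -0.0017951° = -6.463″.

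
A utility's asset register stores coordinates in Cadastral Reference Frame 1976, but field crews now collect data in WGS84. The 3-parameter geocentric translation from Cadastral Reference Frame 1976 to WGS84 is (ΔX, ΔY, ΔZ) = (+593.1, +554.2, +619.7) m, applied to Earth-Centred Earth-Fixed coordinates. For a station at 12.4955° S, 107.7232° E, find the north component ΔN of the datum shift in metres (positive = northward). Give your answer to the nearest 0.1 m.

At φ = -12.4955°, λ = 107.7232°: sin φ = -0.216363, cos φ = 0.976313, sin λ = 0.952538, cos λ = -0.304419.
ΔN = −sin φ cos λ·ΔX − sin φ sin λ·ΔY + cos φ·ΔZ = −(-0.216363)(-0.304419)(593.1) − (-0.216363)(0.952538)(554.2) + (0.976313)(619.7) = 680.17 m.

ΔN = 680.2 m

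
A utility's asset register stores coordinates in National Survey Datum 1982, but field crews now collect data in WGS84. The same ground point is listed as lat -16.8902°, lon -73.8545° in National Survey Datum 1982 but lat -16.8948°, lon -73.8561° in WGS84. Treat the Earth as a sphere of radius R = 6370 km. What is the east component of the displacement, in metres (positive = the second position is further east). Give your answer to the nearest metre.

ΔE = -170 m

Δφ = -16.8948° − -16.8902° = -0.0046°; Δλ = -73.8561° − -73.8545° = -0.0016°.
1° along a meridian = πR/180 = 111177 m.
ΔN = Δφ × 111177 = -511.4 m; ΔE = Δλ × 111177 × cos(-16.8902°) = -0.0016 × 111177 × 0.956863 = -170.2 m.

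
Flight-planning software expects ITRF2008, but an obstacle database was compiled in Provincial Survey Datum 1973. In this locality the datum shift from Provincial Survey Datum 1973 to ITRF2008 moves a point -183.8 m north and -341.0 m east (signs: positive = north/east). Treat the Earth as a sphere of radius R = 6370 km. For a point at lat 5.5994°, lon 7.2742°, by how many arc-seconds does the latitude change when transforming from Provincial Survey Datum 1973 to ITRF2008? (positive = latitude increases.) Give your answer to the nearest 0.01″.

On a sphere of radius R, 1 rad of latitude = R, so Δφ = ΔN / R = -183.8 / 6370000 = -2.8854e-05 rad = -5.952″.

Δφ = -5.95″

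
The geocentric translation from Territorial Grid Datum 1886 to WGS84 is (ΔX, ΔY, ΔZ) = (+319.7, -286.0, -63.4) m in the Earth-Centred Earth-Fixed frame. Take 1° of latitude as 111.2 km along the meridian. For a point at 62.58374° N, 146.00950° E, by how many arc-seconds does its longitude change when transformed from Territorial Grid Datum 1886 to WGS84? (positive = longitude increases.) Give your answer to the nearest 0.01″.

Δλ = 4.11″

sin φ = 0.887685, cos φ = 0.460452, sin λ = 0.559055, cos λ = -0.829130.
East component: ΔE = −sin λ·ΔX + cos λ·ΔY = −(0.559055)(319.7) + (-0.829130)(-286.0) = 58.40 m.
1° of latitude spans 111200 m; at latitude φ, 1° of longitude spans that × cos φ = 51202.2 m, so Δλ = 58.40 / 51202.2 × 3600 = 4.106″.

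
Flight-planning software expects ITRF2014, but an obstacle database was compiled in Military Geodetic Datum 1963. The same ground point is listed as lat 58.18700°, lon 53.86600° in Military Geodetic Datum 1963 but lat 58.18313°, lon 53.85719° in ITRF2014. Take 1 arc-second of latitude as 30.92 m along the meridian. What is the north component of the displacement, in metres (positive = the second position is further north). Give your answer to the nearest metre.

ΔN = -431 m

Δφ = 58.18313° − 58.18700° = -0.00387°; Δλ = 53.85719° − 53.86600° = -0.00881°.
1° of latitude = 3600 × 30.92 = 111312 m.
ΔN = Δφ × 111312 = -430.8 m; ΔE = Δλ × 111312 × cos(58.18700°) = -0.00881 × 111312 × 0.527149 = -517.0 m.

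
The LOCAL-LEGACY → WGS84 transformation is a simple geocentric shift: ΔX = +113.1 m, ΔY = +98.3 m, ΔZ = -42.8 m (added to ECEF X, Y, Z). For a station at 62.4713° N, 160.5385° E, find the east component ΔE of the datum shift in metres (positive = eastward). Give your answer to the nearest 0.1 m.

The local east axis at (φ, λ) is (−sin λ, cos λ, 0), so ΔE = −sin(160.5385°)·113.1 + cos(160.5385°)·98.3 = -130.37 m.

ΔE = -130.4 m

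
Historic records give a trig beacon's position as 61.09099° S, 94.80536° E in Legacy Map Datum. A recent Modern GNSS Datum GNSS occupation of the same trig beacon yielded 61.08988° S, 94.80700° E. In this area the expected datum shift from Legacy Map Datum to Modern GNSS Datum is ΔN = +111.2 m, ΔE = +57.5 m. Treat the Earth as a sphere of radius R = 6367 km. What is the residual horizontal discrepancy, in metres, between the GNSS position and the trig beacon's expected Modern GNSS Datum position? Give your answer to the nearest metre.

Observed coordinate differences: Δφ = +0.00111°, Δλ = +0.00164°.
Converting to metres (1° lat = 111125 m, cos φ = 0.483420): observed ΔN = 123.3 m, observed ΔE = 88.1 m.
Subtracting the expected shift leaves a residual of 123.3 − (111.2) = 12.1 m north and 88.1 − (57.5) = 30.6 m east.
Residual distance = √(12.1² + 30.6²) = 32.9 m.

33 m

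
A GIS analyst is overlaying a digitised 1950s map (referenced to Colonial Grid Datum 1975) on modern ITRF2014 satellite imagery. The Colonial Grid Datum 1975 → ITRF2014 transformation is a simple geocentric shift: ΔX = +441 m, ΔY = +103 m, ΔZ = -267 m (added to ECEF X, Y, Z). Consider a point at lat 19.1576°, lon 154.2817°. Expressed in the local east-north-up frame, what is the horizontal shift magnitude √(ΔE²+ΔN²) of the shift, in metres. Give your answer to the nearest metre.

315 m

At φ = 19.1576°, λ = 154.2817°: sin φ = 0.328168, cos φ = 0.944619, sin λ = 0.433947, cos λ = -0.900938.
ΔE = −sin λ·ΔX + cos λ·ΔY = −(0.433947)·(441) + (-0.900938)·(103) = -284.17 m.
ΔN = −sin φ cos λ·ΔX − sin φ sin λ·ΔY + cos φ·ΔZ = −(0.328168)(-0.900938)(441) − (0.328168)(0.433947)(103) + (0.944619)(-267) = -136.50 m.
Horizontal magnitude = √(ΔE² + ΔN²) = √((-284.17)² + (-136.50)²) = 315.25 m.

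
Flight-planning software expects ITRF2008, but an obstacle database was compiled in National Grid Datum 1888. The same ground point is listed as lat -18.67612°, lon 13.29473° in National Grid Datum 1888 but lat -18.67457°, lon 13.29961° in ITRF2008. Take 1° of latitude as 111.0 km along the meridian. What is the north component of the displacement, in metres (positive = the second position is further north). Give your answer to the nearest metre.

ΔN = 172 m

Δφ = -18.67457° − -18.67612° = +0.00155°; Δλ = 13.29961° − 13.29473° = +0.00488°.
ΔN = Δφ × 111000 = 172.1 m; ΔE = Δλ × 111000 × cos(-18.67612°) = +0.00488 × 111000 × 0.947344 = 513.2 m.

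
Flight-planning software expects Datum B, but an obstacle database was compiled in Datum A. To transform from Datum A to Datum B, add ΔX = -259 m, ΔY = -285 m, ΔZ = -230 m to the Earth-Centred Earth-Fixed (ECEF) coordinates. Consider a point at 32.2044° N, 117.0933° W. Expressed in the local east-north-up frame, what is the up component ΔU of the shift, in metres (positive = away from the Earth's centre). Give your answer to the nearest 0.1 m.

The local up (radial) axis is (cos φ cos λ, cos φ sin λ, sin φ), giving ΔU = 99.811 + 214.691 − 122.576 = 191.93 m.

ΔU = 191.9 m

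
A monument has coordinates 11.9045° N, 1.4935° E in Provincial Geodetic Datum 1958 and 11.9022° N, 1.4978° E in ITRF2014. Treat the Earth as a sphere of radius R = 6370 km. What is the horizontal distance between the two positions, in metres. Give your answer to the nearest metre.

Δφ = 11.9022° − 11.9045° = -0.0023°; Δλ = 1.4978° − 1.4935° = +0.0043°.
1° along a meridian = πR/180 = 111177 m.
ΔN = Δφ × 111177 = -255.7 m; ΔE = Δλ × 111177 × cos(11.9045°) = +0.0043 × 111177 × 0.978493 = 467.8 m.
Distance = √(ΔE² + ΔN²) = √(467.8² + (-255.7)²) = 533.1 m.

533 m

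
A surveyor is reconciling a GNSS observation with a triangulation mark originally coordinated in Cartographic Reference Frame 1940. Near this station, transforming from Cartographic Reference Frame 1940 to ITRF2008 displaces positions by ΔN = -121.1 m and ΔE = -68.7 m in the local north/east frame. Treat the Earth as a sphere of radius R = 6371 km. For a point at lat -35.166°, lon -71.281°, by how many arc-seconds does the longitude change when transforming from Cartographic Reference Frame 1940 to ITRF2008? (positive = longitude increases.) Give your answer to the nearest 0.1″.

Δλ = -2.7″

At latitude -35.166°, cos φ = 0.817487.
One radian of longitude at latitude φ spans R cos φ, so Δλ = ΔE / (R cos φ) = -68.7 / (6371000 × 0.817487) = -1.3191e-05 rad = -2.721″.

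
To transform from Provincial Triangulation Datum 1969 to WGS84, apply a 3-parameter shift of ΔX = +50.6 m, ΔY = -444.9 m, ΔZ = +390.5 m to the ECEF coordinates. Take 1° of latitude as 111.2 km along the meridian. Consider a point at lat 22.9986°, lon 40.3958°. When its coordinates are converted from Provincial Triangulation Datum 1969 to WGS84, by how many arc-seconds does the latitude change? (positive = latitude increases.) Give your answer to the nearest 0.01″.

sin φ = 0.390709, cos φ = 0.920514, sin λ = 0.648064, cos λ = 0.761586.
North component: ΔN = −sin φ cos λ·ΔX − sin φ sin λ·ΔY + cos φ·ΔZ = −(0.390709)(0.761586)(50.6) − (0.390709)(0.648064)(-444.9) + (0.920514)(390.5) = 457.05 m.
1° of latitude spans 111200 m, so Δφ = 457.05 / 111200 × 3600 = 14.797″.

Δφ = 14.80″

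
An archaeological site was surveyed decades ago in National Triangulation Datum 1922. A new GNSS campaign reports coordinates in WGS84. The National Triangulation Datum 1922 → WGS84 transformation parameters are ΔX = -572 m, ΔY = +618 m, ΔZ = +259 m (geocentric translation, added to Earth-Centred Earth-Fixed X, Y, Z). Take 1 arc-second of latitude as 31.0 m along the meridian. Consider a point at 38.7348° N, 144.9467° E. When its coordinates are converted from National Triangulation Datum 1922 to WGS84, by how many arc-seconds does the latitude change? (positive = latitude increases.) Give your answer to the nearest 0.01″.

sin φ = 0.625717, cos φ = 0.780051, sin λ = 0.574338, cos λ = -0.818618.
North component: ΔN = −sin φ cos λ·ΔX − sin φ sin λ·ΔY + cos φ·ΔZ = −(0.625717)(-0.818618)(-572) − (0.625717)(0.574338)(618) + (0.780051)(259) = -313.05 m.
1° of latitude spans 3600 × 31.00 = 111600 m, so Δφ = -313.05 / 111600 × 3600 = -10.098″.

Δφ = -10.10″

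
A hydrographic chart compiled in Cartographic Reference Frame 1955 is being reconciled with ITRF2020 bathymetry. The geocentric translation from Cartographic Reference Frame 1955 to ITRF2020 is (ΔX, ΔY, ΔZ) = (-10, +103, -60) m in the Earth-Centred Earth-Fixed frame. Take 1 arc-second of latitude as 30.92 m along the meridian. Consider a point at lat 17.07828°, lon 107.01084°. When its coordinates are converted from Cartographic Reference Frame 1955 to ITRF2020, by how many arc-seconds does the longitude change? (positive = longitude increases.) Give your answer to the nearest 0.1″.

Δλ = -0.7″

sin φ = 0.293678, cos φ = 0.955904, sin λ = 0.956249, cos λ = -0.292553.
East component: ΔE = −sin λ·ΔX + cos λ·ΔY = −(0.956249)(-10) + (-0.292553)(103) = -20.57 m.
1° of latitude spans 3600 × 30.92 = 111312 m; at latitude φ, 1° of longitude spans that × cos φ = 106403.6 m, so Δλ = -20.57 / 106403.6 × 3600 = -0.696″.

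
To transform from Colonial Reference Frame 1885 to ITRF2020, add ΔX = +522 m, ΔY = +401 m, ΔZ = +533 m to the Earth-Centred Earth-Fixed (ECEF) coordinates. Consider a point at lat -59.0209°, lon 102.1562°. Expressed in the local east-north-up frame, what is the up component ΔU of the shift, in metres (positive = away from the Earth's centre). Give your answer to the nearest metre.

ΔU = -312 m

The local up (radial) axis is (cos φ cos λ, cos φ sin λ, sin φ), giving ΔU = -56.579 + 201.777 − 456.970 = -311.77 m.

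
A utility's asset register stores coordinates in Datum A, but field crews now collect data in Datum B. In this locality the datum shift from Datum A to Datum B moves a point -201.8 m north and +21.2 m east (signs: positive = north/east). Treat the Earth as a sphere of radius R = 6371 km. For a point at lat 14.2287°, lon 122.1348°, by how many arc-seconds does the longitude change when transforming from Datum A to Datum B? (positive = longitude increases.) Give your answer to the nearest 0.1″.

Δλ = 0.7″

At latitude 14.2287°, cos φ = 0.969322.
One radian of longitude at latitude φ spans R cos φ, so Δλ = ΔE / (R cos φ) = 21.2 / (6371000 × 0.969322) = 3.4329e-06 rad = 0.708″.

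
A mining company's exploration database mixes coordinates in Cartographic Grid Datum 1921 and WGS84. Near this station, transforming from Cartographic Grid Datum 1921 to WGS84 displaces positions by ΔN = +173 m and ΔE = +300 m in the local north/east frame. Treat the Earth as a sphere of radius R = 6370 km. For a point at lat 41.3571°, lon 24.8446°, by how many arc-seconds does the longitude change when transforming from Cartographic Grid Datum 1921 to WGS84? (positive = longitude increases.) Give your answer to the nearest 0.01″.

Δλ = 12.94″

At latitude 41.3571°, cos φ = 0.750606.
One radian of longitude at latitude φ spans R cos φ, so Δλ = ΔE / (R cos φ) = 300.0 / (6370000 × 0.750606) = 6.2744e-05 rad = 12.942″.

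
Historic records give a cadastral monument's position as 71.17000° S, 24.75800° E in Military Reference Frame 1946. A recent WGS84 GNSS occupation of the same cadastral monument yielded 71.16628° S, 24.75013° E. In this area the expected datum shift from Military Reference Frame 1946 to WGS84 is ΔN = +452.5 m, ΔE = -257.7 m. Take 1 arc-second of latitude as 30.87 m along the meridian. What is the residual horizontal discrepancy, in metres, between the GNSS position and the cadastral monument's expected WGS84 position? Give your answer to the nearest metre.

46 m

Observed coordinate differences: Δφ = +0.00372°, Δλ = -0.00787°.
Converting to metres (1° lat = 111132 m, cos φ = 0.322761): observed ΔN = 413.4 m, observed ΔE = -282.3 m.
Subtracting the expected shift leaves a residual of 413.4 − (452.5) = -39.1 m north and -282.3 − (-257.7) = -24.6 m east.
Residual distance = √((-39.1)² + (-24.6)²) = 46.2 m.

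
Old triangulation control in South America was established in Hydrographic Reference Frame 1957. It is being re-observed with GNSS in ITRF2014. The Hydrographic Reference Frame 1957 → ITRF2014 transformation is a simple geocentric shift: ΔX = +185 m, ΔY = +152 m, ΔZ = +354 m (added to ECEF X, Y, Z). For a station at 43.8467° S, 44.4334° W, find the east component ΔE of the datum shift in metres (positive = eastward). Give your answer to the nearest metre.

ΔE = 238 m

The local east axis at (φ, λ) is (−sin λ, cos λ, 0), so ΔE = −sin(-44.4334°)·185 + cos(-44.4334°)·152 = 238.05 m.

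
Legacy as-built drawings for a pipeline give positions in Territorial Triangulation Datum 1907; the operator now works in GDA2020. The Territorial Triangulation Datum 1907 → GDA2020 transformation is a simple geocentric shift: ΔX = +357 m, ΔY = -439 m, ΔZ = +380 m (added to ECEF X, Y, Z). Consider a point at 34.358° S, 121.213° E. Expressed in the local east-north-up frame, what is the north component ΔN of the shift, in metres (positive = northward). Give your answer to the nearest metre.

ΔN = -3 m

The local north axis is (−sin φ cos λ, −sin φ sin λ, cos φ), giving ΔN = -104.410 − 211.892 + 313.700 = -2.60 m.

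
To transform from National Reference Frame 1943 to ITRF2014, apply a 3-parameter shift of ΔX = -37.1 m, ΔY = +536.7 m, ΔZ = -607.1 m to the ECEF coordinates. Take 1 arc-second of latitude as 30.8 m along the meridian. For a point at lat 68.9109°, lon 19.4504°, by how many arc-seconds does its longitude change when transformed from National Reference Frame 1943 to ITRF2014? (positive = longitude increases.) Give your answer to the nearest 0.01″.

Δλ = 46.78″

sin φ = 0.933022, cos φ = 0.359819, sin λ = 0.332991, cos λ = 0.942930.
East component: ΔE = −sin λ·ΔX + cos λ·ΔY = −(0.332991)(-37.1) + (0.942930)(536.7) = 518.42 m.
1° of latitude spans 3600 × 30.80 = 110880 m; at latitude φ, 1° of longitude spans that × cos φ = 39896.8 m, so Δλ = 518.42 / 39896.8 × 3600 = 46.779″.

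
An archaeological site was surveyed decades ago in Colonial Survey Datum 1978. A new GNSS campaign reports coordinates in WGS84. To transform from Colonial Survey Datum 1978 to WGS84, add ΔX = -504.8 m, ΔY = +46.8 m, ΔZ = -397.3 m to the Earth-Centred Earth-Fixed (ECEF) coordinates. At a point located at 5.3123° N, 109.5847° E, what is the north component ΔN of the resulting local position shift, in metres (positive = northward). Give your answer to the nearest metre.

ΔN = -415 m

At φ = 5.3123°, λ = 109.5847°: sin φ = 0.092584, cos φ = 0.995705, sin λ = 0.942147, cos λ = -0.335200.
ΔN = −sin φ cos λ·ΔX − sin φ sin λ·ΔY + cos φ·ΔZ = −(0.092584)(-0.335200)(-504.8) − (0.092584)(0.942147)(46.8) + (0.995705)(-397.3) = -415.34 m.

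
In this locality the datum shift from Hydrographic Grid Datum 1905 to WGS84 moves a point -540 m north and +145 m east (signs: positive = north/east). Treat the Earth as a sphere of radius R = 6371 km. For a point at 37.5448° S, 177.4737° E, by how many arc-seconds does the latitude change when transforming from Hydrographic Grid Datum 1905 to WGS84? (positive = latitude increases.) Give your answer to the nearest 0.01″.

Δφ = -17.48″

On a sphere of radius R, 1 rad of latitude = R, so Δφ = ΔN / R = -540.0 / 6371000 = -8.4759e-05 rad = -17.483″.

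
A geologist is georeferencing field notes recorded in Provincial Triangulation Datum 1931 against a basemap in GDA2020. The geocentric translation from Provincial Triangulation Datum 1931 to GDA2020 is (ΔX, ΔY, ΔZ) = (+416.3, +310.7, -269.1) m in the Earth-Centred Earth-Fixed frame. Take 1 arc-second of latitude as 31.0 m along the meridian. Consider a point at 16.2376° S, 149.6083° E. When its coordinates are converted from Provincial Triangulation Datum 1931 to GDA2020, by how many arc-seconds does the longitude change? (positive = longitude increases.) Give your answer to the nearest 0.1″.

sin φ = -0.279621, cos φ = 0.960110, sin λ = 0.505909, cos λ = -0.862587.
East component: ΔE = −sin λ·ΔX + cos λ·ΔY = −(0.505909)(416.3) + (-0.862587)(310.7) = -478.62 m.
1° of latitude spans 3600 × 31.00 = 111600 m; at latitude φ, 1° of longitude spans that × cos φ = 107148.3 m, so Δλ = -478.62 / 107148.3 × 3600 = -16.081″.

Δλ = -16.1″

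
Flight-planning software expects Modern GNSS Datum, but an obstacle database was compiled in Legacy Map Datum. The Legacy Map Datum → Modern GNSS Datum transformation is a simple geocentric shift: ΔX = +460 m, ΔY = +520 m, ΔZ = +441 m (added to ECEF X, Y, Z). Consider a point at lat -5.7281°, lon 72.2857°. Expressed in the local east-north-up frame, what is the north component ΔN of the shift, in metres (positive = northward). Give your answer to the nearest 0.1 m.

The local north axis is (−sin φ cos λ, −sin φ sin λ, cos φ), giving ΔN = 13.970 + 49.439 + 438.798 = 502.21 m.

ΔN = 502.2 m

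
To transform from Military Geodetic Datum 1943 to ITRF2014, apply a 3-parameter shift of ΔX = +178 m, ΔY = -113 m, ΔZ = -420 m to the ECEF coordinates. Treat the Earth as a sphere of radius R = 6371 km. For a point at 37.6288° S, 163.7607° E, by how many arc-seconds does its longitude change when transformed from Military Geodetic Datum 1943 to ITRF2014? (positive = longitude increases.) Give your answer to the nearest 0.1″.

Δλ = 2.4″

sin φ = -0.610543, cos φ = 0.791983, sin λ = 0.279650, cos λ = -0.960102.
East component: ΔE = −sin λ·ΔX + cos λ·ΔY = −(0.279650)(178) + (-0.960102)(-113) = 58.71 m.
1° of latitude spans πR/180 = 111195 m; at latitude φ, 1° of longitude spans that × cos φ = 88064.5 m, so Δλ = 58.71 / 88064.5 × 3600 = 2.400″.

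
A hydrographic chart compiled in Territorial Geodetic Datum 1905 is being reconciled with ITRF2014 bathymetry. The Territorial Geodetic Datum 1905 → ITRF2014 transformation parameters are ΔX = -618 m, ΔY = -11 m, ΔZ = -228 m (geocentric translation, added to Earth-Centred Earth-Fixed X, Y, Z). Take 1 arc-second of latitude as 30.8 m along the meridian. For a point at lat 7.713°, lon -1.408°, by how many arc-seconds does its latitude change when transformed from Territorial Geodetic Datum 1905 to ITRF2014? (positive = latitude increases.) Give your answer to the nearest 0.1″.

Δφ = -4.6″

sin φ = 0.134211, cos φ = 0.990953, sin λ = -0.024572, cos λ = 0.999698.
North component: ΔN = −sin φ cos λ·ΔX − sin φ sin λ·ΔY + cos φ·ΔZ = −(0.134211)(0.999698)(-618) − (0.134211)(-0.024572)(-11) + (0.990953)(-228) = -143.06 m.
1° of latitude spans 3600 × 30.80 = 110880 m, so Δφ = -143.06 / 110880 × 3600 = -4.645″.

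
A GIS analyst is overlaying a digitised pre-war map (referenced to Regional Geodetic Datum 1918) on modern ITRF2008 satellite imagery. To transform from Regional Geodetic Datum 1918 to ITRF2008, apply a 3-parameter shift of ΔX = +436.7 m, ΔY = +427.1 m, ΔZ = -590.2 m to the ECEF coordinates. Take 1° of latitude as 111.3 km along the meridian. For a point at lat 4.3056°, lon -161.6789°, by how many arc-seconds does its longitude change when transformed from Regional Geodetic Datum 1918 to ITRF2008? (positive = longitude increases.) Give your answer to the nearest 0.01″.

sin φ = 0.075076, cos φ = 0.997178, sin λ = -0.314342, cos λ = -0.949310.
East component: ΔE = −sin λ·ΔX + cos λ·ΔY = −(-0.314342)(436.7) + (-0.949310)(427.1) = -268.18 m.
1° of latitude spans 111300 m; at latitude φ, 1° of longitude spans that × cos φ = 110985.9 m, so Δλ = -268.18 / 110985.9 × 3600 = -8.699″.

Δλ = -8.70″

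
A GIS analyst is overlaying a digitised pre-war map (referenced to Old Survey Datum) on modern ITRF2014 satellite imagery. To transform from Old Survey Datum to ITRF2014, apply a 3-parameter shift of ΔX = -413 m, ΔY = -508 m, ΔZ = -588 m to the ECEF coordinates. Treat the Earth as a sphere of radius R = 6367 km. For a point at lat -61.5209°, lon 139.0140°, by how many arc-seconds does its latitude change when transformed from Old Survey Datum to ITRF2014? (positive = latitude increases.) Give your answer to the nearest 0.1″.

Δφ = -9.7″

sin φ = -0.878991, cos φ = 0.476838, sin λ = 0.655875, cos λ = -0.754870.
North component: ΔN = −sin φ cos λ·ΔX − sin φ sin λ·ΔY + cos φ·ΔZ = −(-0.878991)(-0.754870)(-413) − (-0.878991)(0.655875)(-508) + (0.476838)(-588) = -299.21 m.
1° of latitude spans πR/180 = 111125 m, so Δφ = -299.21 / 111125 × 3600 = -9.693″.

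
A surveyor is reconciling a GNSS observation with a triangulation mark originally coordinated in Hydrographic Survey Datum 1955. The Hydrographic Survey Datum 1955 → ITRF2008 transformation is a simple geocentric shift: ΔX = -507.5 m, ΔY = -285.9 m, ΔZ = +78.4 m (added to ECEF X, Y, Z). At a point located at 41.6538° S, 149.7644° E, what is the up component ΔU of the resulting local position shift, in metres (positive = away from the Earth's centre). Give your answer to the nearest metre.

ΔU = 168 m

The local up (radial) axis is (cos φ cos λ, cos φ sin λ, sin φ), giving ΔU = 327.607 − 107.568 − 52.107 = 167.93 m.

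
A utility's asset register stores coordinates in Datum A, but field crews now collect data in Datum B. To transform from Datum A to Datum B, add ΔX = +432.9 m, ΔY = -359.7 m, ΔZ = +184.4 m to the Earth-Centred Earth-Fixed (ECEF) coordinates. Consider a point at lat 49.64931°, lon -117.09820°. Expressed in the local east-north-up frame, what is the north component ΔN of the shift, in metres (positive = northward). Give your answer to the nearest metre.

At φ = 49.64931°, λ = -117.09820°: sin φ = 0.762096, cos φ = 0.647464, sin λ = -0.890227, cos λ = -0.455517.
ΔN = −sin φ cos λ·ΔX − sin φ sin λ·ΔY + cos φ·ΔZ = −(0.762096)(-0.455517)(432.9) − (0.762096)(-0.890227)(-359.7) + (0.647464)(184.4) = 25.64 m.

ΔN = 26 m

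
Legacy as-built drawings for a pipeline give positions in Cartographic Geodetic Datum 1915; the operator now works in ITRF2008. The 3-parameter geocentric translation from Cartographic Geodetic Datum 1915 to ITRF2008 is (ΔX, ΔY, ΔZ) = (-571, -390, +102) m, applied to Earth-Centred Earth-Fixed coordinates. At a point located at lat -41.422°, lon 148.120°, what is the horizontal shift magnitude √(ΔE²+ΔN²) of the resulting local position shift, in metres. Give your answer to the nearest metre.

At φ = -41.422°, λ = 148.120°: sin φ = -0.661600, cos φ = 0.749857, sin λ = 0.528142, cos λ = -0.849156.
ΔE = −sin λ·ΔX + cos λ·ΔY = −(0.528142)·(-571) + (-0.849156)·(-390) = 632.74 m.
ΔN = −sin φ cos λ·ΔX − sin φ sin λ·ΔY + cos φ·ΔZ = −(-0.661600)(-0.849156)(-571) − (-0.661600)(0.528142)(-390) + (0.749857)(102) = 261.00 m.
Horizontal magnitude = √(ΔE² + ΔN²) = √(632.74² + 261.00²) = 684.46 m.

684 m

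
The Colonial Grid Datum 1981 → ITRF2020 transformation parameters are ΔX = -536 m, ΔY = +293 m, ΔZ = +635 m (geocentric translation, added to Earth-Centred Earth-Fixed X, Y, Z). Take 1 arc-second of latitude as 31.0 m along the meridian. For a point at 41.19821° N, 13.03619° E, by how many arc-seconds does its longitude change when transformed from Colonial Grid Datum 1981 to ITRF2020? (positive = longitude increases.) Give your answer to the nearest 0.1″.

sin φ = 0.658666, cos φ = 0.752435, sin λ = 0.225566, cos λ = 0.974228.
East component: ΔE = −sin λ·ΔX + cos λ·ΔY = −(0.225566)(-536) + (0.974228)(293) = 406.35 m.
1° of latitude spans 3600 × 31.00 = 111600 m; at latitude φ, 1° of longitude spans that × cos φ = 83971.8 m, so Δλ = 406.35 / 83971.8 × 3600 = 17.421″.

Δλ = 17.4″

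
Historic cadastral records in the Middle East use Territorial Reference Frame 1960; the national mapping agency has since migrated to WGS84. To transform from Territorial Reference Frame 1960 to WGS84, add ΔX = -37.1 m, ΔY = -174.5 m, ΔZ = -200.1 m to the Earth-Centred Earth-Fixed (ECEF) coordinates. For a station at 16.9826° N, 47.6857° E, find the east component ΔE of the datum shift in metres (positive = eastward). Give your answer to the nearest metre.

ΔE = -90 m

At φ = 16.9826°, λ = 47.6857°: sin φ = 0.292081, cos φ = 0.956394, sin λ = 0.739463, cos λ = 0.673197.
ΔE = −sin λ·ΔX + cos λ·ΔY = −(0.739463)·(-37.1) + (0.673197)·(-174.5) = -90.04 m.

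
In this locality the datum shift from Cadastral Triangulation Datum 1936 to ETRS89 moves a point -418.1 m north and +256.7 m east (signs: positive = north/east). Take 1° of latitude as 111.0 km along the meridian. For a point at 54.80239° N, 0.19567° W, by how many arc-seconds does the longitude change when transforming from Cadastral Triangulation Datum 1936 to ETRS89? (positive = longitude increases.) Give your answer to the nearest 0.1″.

At latitude 54.80239°, cos φ = 0.576398.
1° of longitude at this latitude = 111.0 × cos φ = 63.98 km, so Δλ = 256.7 / 63980.2 = 0.0040122° = 14.444″.

Δλ = 14.4″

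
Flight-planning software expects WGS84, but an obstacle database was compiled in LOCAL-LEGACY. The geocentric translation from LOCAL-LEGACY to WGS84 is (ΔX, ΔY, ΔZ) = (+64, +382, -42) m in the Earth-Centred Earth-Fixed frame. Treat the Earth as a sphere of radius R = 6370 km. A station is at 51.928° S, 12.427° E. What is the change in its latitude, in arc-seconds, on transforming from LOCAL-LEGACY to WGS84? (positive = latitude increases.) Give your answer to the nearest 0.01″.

sin φ = -0.787236, cos φ = 0.616651, sin λ = 0.215196, cos λ = 0.976571.
North component: ΔN = −sin φ cos λ·ΔX − sin φ sin λ·ΔY + cos φ·ΔZ = −(-0.787236)(0.976571)(64) − (-0.787236)(0.215196)(382) + (0.616651)(-42) = 88.02 m.
1° of latitude spans πR/180 = 111177 m, so Δφ = 88.02 / 111177 × 3600 = 2.850″.

Δφ = 2.85″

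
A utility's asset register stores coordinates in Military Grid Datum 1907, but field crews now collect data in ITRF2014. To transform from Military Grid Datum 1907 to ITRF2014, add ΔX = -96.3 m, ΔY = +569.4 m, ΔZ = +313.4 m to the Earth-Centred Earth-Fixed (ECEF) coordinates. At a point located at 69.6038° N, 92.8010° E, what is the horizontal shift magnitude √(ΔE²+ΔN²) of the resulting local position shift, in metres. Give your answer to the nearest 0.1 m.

At φ = 69.6038°, λ = 92.8010°: sin φ = 0.937305, cos φ = 0.348510, sin λ = 0.998805, cos λ = -0.048867.
ΔE = −sin λ·ΔX + cos λ·ΔY = −(0.998805)·(-96.3) + (-0.048867)·(569.4) = 68.36 m.
ΔN = −sin φ cos λ·ΔX − sin φ sin λ·ΔY + cos φ·ΔZ = −(0.937305)(-0.048867)(-96.3) − (0.937305)(0.998805)(569.4) + (0.348510)(313.4) = -428.25 m.
Horizontal magnitude = √(ΔE² + ΔN²) = √(68.36² + (-428.25)²) = 433.67 m.

433.7 m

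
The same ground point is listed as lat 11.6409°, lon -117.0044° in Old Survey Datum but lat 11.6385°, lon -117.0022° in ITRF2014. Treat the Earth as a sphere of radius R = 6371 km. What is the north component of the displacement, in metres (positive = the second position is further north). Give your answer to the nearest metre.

ΔN = -267 m

Δφ = 11.6385° − 11.6409° = -0.0024°; Δλ = -117.0022° − -117.0044° = +0.0022°.
1° along a meridian = πR/180 = 111195 m.
ΔN = Δφ × 111195 = -266.9 m; ΔE = Δλ × 111195 × cos(11.6409°) = +0.0022 × 111195 × 0.979431 = 239.6 m.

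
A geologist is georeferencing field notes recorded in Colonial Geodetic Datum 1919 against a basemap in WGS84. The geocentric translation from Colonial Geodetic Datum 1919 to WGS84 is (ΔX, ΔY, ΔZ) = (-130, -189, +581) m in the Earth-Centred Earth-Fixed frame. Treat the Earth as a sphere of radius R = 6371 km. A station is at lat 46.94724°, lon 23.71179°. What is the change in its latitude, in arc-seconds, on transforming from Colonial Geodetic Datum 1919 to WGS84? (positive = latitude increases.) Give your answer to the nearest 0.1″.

sin φ = 0.730725, cos φ = 0.682672, sin λ = 0.402136, cos λ = 0.915580.
North component: ΔN = −sin φ cos λ·ΔX − sin φ sin λ·ΔY + cos φ·ΔZ = −(0.730725)(0.915580)(-130) − (0.730725)(0.402136)(-189) + (0.682672)(581) = 539.14 m.
1° of latitude spans πR/180 = 111195 m, so Δφ = 539.14 / 111195 × 3600 = 17.455″.

Δφ = 17.5″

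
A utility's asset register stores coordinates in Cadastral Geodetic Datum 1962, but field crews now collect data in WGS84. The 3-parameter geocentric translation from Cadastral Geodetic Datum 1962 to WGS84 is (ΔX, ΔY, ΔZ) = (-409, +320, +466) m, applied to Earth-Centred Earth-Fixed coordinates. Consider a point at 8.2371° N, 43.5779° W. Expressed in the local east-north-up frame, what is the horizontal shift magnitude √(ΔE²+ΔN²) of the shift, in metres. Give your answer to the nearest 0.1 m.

The local east axis at (φ, λ) is (−sin λ, cos λ, 0), so ΔE = −sin(-43.5779°)·(-409) + cos(-43.5779°)·320 = -50.12 m.
The local north axis is (−sin φ cos λ, −sin φ sin λ, cos φ), giving ΔN = 42.450 + 31.604 + 461.193 = 535.25 m.
Horizontal magnitude = √(ΔE² + ΔN²) = √((-50.12)² + 535.25²) = 537.59 m.

537.6 m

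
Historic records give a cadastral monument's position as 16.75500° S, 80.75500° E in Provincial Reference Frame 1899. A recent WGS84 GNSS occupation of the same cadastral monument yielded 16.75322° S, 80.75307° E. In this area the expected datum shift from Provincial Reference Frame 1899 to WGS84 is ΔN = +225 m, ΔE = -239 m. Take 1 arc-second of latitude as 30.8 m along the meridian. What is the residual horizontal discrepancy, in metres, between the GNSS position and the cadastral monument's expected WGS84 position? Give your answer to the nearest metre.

44 m

Observed coordinate differences: Δφ = +0.00178°, Δλ = -0.00193°.
Converting to metres (1° lat = 110880 m, cos φ = 0.957546): observed ΔN = 197.4 m, observed ΔE = -204.9 m.
Subtracting the expected shift leaves a residual of 197.4 − (225) = -27.6 m north and -204.9 − (-239) = 34.1 m east.
Residual distance = √((-27.6)² + 34.1²) = 43.9 m.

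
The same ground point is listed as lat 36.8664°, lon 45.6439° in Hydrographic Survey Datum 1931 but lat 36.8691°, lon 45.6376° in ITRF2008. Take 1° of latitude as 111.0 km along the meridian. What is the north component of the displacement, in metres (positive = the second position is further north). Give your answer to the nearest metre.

ΔN = 300 m

Δφ = 36.8691° − 36.8664° = +0.0027°; Δλ = 45.6376° − 45.6439° = -0.0063°.
ΔN = Δφ × 111000 = 299.7 m; ΔE = Δλ × 111000 × cos(36.8664°) = -0.0063 × 111000 × 0.800037 = -559.5 m.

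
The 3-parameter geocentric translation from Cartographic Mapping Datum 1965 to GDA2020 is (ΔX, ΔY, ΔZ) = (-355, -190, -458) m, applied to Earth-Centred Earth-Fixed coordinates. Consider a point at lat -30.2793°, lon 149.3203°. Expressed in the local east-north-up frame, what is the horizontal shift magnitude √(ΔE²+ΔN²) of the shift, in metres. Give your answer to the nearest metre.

451 m

The local east axis at (φ, λ) is (−sin λ, cos λ, 0), so ΔE = −sin(149.3203°)·(-355) + cos(149.3203°)·(-190) = 344.54 m.
The local north axis is (−sin φ cos λ, −sin φ sin λ, cos φ), giving ΔN = 153.943 − 48.881 − 395.519 = -290.46 m.
Horizontal magnitude = √(ΔE² + ΔN²) = √(344.54² + (-290.46)²) = 450.64 m.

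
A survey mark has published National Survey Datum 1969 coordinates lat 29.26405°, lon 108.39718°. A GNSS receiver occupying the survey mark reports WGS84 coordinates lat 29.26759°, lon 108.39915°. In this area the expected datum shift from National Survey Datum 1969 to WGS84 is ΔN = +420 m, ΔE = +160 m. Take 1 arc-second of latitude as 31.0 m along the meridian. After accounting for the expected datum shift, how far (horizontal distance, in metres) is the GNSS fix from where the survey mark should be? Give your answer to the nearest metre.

40 m

Observed coordinate differences: Δφ = +0.00354°, Δλ = +0.00197°.
Converting to metres (1° lat = 111600 m, cos φ = 0.872376): observed ΔN = 395.1 m, observed ΔE = 191.8 m.
Subtracting the expected shift leaves a residual of 395.1 − (420) = -24.9 m north and 191.8 − (160) = 31.8 m east.
Residual distance = √((-24.9)² + 31.8²) = 40.4 m.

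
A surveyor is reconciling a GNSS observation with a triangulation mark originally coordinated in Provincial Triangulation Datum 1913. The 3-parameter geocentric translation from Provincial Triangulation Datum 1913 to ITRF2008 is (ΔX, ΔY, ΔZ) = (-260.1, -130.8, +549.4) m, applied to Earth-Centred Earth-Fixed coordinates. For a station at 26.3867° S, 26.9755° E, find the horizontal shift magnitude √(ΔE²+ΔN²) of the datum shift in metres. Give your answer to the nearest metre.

The local east axis at (φ, λ) is (−sin λ, cos λ, 0), so ΔE = −sin(26.9755°)·(-260.1) + cos(26.9755°)·(-130.8) = 1.41 m.
The local north axis is (−sin φ cos λ, −sin φ sin λ, cos φ), giving ΔN = -103.019 − 26.369 + 492.161 = 362.77 m.
Horizontal magnitude = √(ΔE² + ΔN²) = √(1.41² + 362.77²) = 362.78 m.

363 m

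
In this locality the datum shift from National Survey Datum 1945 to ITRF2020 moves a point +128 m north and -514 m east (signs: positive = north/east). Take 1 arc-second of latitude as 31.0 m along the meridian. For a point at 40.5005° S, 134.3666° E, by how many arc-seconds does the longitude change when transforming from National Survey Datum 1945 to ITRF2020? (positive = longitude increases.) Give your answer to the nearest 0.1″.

At latitude -40.5005°, cos φ = 0.760400.
1″ of longitude at this latitude = 31.00 × cos φ = 23.5724 m, so Δλ = -514.0 / 23.5724 = -21.805″.

Δλ = -21.8″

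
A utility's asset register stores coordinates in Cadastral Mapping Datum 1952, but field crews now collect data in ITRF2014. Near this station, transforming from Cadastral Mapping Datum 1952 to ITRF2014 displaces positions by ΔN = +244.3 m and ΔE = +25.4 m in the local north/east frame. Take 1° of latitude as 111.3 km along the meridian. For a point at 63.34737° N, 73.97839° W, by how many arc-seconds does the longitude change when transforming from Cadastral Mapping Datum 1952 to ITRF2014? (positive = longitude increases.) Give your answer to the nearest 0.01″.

Δλ = 1.83″

At latitude 63.34737°, cos φ = 0.448580.
1° of longitude at this latitude = 111.3 × cos φ = 49.93 km, so Δλ = 25.4 / 49927.0 = 0.0005087° = 1.831″.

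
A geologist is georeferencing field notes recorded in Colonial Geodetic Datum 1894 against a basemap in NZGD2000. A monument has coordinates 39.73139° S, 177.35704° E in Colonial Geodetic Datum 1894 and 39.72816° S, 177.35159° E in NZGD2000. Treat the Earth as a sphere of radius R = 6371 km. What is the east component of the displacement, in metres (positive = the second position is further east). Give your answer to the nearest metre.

ΔE = -466 m

Δφ = -39.72816° − -39.73139° = +0.00323°; Δλ = 177.35159° − 177.35704° = -0.00545°.
1° along a meridian = πR/180 = 111195 m.
ΔN = Δφ × 111195 = 359.2 m; ΔE = Δλ × 111195 × cos(-39.73139°) = -0.00545 × 111195 × 0.769049 = -466.1 m.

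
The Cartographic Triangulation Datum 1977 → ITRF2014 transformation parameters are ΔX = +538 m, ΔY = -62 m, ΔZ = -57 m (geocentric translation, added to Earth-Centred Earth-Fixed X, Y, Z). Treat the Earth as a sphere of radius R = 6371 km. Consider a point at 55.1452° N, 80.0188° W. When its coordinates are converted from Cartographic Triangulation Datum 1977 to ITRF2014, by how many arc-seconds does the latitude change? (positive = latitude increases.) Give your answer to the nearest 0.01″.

sin φ = 0.820603, cos φ = 0.571499, sin λ = -0.984865, cos λ = 0.173325.
North component: ΔN = −sin φ cos λ·ΔX − sin φ sin λ·ΔY + cos φ·ΔZ = −(0.820603)(0.173325)(538) − (0.820603)(-0.984865)(-62) + (0.571499)(-57) = -159.20 m.
1° of latitude spans πR/180 = 111195 m, so Δφ = -159.20 / 111195 × 3600 = -5.154″.

Δφ = -5.15″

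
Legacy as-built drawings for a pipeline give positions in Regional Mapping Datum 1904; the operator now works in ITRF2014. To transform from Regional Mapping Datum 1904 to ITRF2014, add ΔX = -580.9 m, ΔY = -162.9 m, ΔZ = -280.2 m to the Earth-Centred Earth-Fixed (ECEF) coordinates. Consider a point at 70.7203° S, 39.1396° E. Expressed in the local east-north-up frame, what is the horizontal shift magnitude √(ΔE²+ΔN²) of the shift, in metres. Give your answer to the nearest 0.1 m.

At φ = -70.7203°, λ = 39.1396°: sin φ = -0.943918, cos φ = 0.330180, sin λ = 0.631212, cos λ = 0.775610.
ΔE = −sin λ·ΔX + cos λ·ΔY = −(0.631212)·(-580.9) + (0.775610)·(-162.9) = 240.32 m.
ΔN = −sin φ cos λ·ΔX − sin φ sin λ·ΔY + cos φ·ΔZ = −(-0.943918)(0.775610)(-580.9) − (-0.943918)(0.631212)(-162.9) + (0.330180)(-280.2) = -614.86 m.
Horizontal magnitude = √(ΔE² + ΔN²) = √(240.32² + (-614.86)²) = 660.16 m.

660.2 m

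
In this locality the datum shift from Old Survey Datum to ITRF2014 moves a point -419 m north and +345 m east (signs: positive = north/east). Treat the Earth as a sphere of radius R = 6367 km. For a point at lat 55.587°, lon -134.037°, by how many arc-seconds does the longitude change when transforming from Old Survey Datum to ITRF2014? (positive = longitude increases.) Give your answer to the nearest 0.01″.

Δλ = 19.78″

At latitude 55.587°, cos φ = 0.565154.
One radian of longitude at latitude φ spans R cos φ, so Δλ = ΔE / (R cos φ) = 345.0 / (6367000 × 0.565154) = 9.5878e-05 rad = 19.776″.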